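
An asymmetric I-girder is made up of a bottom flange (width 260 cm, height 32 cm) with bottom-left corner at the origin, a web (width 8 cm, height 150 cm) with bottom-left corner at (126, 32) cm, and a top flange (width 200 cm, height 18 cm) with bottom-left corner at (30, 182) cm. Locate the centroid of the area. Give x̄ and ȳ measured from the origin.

x̄ = 130.00 cm, ȳ = 72.34 cm

bottom flange: A = 260 × 32 = 8320.00, centroid at (130.00, 16.00).
web: A = 8 × 150 = 1200.00, centroid at (130.00, 107.00).
top flange: A = 200 × 18 = 3600.00, centroid at (130.00, 191.00).
ΣA = 13120.00 cm²
ΣAx̄ = (8320.00)(130.00) + (1200.00)(130.00) + (3600.00)(130.00) = 1705600.00 cm³
ΣAȳ = (8320.00)(16.00) + (1200.00)(107.00) + (3600.00)(191.00) = 949120.00 cm³
x̄ = 1705600.00 / 13120.00 = 130.00 cm
ȳ = 949120.00 / 13120.00 = 72.34 cm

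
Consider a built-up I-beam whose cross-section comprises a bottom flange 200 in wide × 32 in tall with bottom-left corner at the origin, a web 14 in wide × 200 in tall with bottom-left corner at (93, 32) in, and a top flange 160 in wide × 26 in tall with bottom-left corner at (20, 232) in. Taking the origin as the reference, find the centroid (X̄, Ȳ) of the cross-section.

X̄ = 100.00 in, Ȳ = 111.62 in

bottom flange: A = 200 × 32 = 6400.00, centroid at (100.00, 16.00).
web: A = 14 × 200 = 2800.00, centroid at (100.00, 132.00).
top flange: A = 160 × 26 = 4160.00, centroid at (100.00, 245.00).
ΣA = 13360.00 in², ΣAX̄ = 1336000.00 in³, ΣAȲ = 1491200.00 in³.
X̄ = 1336000.00/13360.00 = 100.00 in; Ȳ = 1491200.00/13360.00 = 111.62 in.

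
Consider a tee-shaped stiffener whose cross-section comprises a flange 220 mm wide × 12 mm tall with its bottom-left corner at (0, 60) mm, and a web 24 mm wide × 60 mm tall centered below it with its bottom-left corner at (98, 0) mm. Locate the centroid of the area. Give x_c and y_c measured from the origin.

Part | A | x̄ᵢ | ȳᵢ | A·x̄ᵢ | A·ȳᵢ
web | 1440.00 | 110.00 | 30.00 | 158400.00 | 43200.00
flange | 2640.00 | 110.00 | 66.00 | 290400.00 | 174240.00
Σ | 4080.00 |  |  | 448800.00 | 217440.00
x_c = 448800.00 / 4080.00 = 110.00 mm
y_c = 217440.00 / 4080.00 = 53.29 mm

x_c = 110.00 mm, y_c = 53.29 mm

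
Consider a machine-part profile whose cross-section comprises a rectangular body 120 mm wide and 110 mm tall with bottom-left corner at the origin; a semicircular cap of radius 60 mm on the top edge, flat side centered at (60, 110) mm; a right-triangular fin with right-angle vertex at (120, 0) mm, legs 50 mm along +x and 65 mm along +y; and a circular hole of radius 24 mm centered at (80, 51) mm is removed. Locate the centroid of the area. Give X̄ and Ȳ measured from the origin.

X̄ = 64.73 mm, Ȳ = 76.86 mm

rectangular body: A = 120 × 110 = 13200.00, centroid at (60.00, 55.00).
semicircular top: A = ½π·60² = 5654.87, centroid at (60.00, 135.46).
triangular fin: A = ½·50·65 = 1625.00, centroid at (136.67, 21.67).
hole: A = −π·24² = -1809.56, centroid at (80.00, 51.00).
ΣA = 18670.31 mm², ΣAX̄ = 1208610.75 mm³, ΣAȲ = 1434956.25 mm³.
X̄ = 1208610.75/18670.31 = 64.73 mm; Ȳ = 1434956.25/18670.31 = 76.86 mm.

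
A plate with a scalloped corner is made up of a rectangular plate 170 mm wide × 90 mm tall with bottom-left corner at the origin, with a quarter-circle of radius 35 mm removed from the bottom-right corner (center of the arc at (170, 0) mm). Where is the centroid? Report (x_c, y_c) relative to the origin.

x_c = 80.29 mm, y_c = 47.02 mm

plate: A = 170 × 90 = 15300.00, centroid at (85.00, 45.00).
removed quarter-circle: A = −¼π·35² = -962.11, centroid at (155.15, 14.85).
ΣA = 14337.89 mm², ΣAx_c = 1151232.50 mm³, ΣAy_c = 674208.33 mm³.
x_c = 1151232.50/14337.89 = 80.29 mm; y_c = 674208.33/14337.89 = 47.02 mm.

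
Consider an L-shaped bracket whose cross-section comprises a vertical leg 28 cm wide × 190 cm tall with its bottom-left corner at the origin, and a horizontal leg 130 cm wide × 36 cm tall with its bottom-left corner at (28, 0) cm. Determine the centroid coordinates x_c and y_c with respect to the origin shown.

Part | A | x̄ᵢ | ȳᵢ | A·x̄ᵢ | A·ȳᵢ
vertical leg | 5320.00 | 14.00 | 95.00 | 74480.00 | 505400.00
horizontal leg | 4680.00 | 93.00 | 18.00 | 435240.00 | 84240.00
Σ | 10000.00 |  |  | 509720.00 | 589640.00
x_c = 509720.00 / 10000.00 = 50.97 cm
y_c = 589640.00 / 10000.00 = 58.96 cm

x_c = 50.97 cm, y_c = 58.96 cm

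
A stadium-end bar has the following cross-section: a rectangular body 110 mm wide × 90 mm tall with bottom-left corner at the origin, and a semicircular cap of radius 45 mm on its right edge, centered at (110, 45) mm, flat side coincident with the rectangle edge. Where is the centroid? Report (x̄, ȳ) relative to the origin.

x̄ = 73.02 mm, ȳ = 45.00 mm

Part | A | x̄ᵢ | ȳᵢ | A·x̄ᵢ | A·ȳᵢ
rectangular body | 9900.00 | 55.00 | 45.00 | 544500.00 | 445500.00
semicircular end | 3180.86 | 129.10 | 45.00 | 410644.88 | 143138.82
Σ | 13080.86 |  |  | 955144.88 | 588638.82
x̄ = 955144.88 / 13080.86 = 73.02 mm
ȳ = 588638.82 / 13080.86 = 45.00 mm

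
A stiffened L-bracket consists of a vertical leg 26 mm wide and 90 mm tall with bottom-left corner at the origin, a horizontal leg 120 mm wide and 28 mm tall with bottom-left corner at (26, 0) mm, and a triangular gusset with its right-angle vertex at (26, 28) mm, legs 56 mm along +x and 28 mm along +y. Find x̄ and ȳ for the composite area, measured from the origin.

x̄ = 54.66 mm, ȳ = 28.01 mm

vertical leg: A = 26 × 90 = 2340.00, centroid at (13.00, 45.00).
horizontal leg: A = 120 × 28 = 3360.00, centroid at (86.00, 14.00).
gusset: A = ½·56·28 = 784.00, centroid at (44.67, 37.33).
ΣA = 6484.00 mm², ΣAx̄ = 354398.67 mm³, ΣAȳ = 181609.33 mm³.
x̄ = 354398.67/6484.00 = 54.66 mm; ȳ = 181609.33/6484.00 = 28.01 mm.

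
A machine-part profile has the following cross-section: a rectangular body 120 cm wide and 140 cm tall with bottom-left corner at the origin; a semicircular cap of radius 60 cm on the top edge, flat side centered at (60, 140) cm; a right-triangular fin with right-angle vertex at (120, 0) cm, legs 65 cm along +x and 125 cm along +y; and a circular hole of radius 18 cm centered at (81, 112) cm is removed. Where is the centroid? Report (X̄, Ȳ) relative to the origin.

rectangular body: A = 120 × 140 = 16800.00, centroid at (60.00, 70.00).
semicircular top: A = ½π·60² = 5654.87, centroid at (60.00, 165.46).
triangular fin: A = ½·65·125 = 4062.50, centroid at (141.67, 41.67).
hole: A = −π·18² = -1017.88, centroid at (81.00, 112.00).
ΣA = 25499.49 cm², ΣAX̄ = 1840364.88 cm³, ΣAȲ = 2166950.07 cm³.
X̄ = 1840364.88/25499.49 = 72.17 cm; Ȳ = 2166950.07/25499.49 = 84.98 cm.

X̄ = 72.17 cm, Ȳ = 84.98 cm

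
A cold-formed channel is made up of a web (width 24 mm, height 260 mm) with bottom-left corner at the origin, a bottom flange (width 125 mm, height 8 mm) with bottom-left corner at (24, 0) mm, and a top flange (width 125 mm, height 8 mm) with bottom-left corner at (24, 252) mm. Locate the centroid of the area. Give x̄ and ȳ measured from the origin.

x̄ = 30.08 mm, ȳ = 130.00 mm

web: A = 24 × 260 = 6240.00, centroid at (12.00, 130.00).
bottom flange: A = 125 × 8 = 1000.00, centroid at (86.50, 4.00).
top flange: A = 125 × 8 = 1000.00, centroid at (86.50, 256.00).
ΣA = 8240.00 mm²
ΣAx̄ = (6240.00)(12.00) + (1000.00)(86.50) + (1000.00)(86.50) = 247880.00 mm³
ΣAȳ = (6240.00)(130.00) + (1000.00)(4.00) + (1000.00)(256.00) = 1071200.00 mm³
x̄ = 247880.00 / 8240.00 = 30.08 mm
ȳ = 1071200.00 / 8240.00 = 130.00 mm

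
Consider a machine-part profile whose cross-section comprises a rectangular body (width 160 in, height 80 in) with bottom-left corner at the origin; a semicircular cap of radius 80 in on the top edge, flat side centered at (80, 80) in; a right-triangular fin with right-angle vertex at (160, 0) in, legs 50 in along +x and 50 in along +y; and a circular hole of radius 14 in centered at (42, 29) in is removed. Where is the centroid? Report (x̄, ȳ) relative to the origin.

rectangular body: A = 160 × 80 = 12800.00, centroid at (80.00, 40.00).
semicircular top: A = ½π·80² = 10053.10, centroid at (80.00, 113.95).
triangular fin: A = ½·50·50 = 1250.00, centroid at (176.67, 16.67).
hole: A = −π·14² = -615.75, centroid at (42.00, 29.00).
ΣA = 23487.34 in², ΣAx̄ = 2023219.46 in³, ΣAȳ = 1660557.57 in³.
x̄ = 2023219.46/23487.34 = 86.14 in; ȳ = 1660557.57/23487.34 = 70.70 in.

x̄ = 86.14 in, ȳ = 70.70 in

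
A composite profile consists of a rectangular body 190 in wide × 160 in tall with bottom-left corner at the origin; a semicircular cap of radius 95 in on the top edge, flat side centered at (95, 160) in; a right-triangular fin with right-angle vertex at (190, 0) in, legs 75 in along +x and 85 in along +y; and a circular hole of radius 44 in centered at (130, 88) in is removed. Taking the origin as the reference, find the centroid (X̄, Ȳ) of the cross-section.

Part | A | x̄ᵢ | ȳᵢ | A·x̄ᵢ | A·ȳᵢ
rectangular body | 30400.00 | 95.00 | 80.00 | 2888000.00 | 2432000.00
semicircular top | 14176.44 | 95.00 | 200.32 | 1346761.50 | 2839813.23
triangular fin | 3187.50 | 215.00 | 28.33 | 685312.50 | 90312.50
hole | -6082.12 | 130.00 | 88.00 | -790676.04 | -535226.86
Σ | 41681.81 |  |  | 4129397.96 | 4826898.87
X̄ = 4129397.96 / 41681.81 = 99.07 in
Ȳ = 4826898.87 / 41681.81 = 115.80 in

X̄ = 99.07 in, Ȳ = 115.80 in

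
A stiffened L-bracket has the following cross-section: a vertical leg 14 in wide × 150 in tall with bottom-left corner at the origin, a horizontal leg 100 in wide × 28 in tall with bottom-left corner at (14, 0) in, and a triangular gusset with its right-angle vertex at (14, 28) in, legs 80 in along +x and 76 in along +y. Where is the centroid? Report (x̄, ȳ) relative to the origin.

vertical leg: A = 14 × 150 = 2100.00, centroid at (7.00, 75.00).
horizontal leg: A = 100 × 28 = 2800.00, centroid at (64.00, 14.00).
gusset: A = ½·80·76 = 3040.00, centroid at (40.67, 53.33).
ΣA = 7940.00 in², ΣAx̄ = 317526.67 in³, ΣAȳ = 358833.33 in³.
x̄ = 317526.67/7940.00 = 39.99 in; ȳ = 358833.33/7940.00 = 45.19 in.

x̄ = 39.99 in, ȳ = 45.19 in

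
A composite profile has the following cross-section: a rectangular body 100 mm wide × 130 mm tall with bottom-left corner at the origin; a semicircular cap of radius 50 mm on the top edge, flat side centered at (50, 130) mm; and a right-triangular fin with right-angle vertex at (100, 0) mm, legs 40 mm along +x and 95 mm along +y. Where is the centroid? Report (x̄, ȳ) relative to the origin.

x̄ = 56.39 mm, ȳ = 79.62 mm

rectangular body: A = 100 × 130 = 13000.00, centroid at (50.00, 65.00).
semicircular top: A = ½π·50² = 3926.99, centroid at (50.00, 151.22).
triangular fin: A = ½·40·95 = 1900.00, centroid at (113.33, 31.67).
ΣA = 18826.99 mm²
ΣAx̄ = (13000.00)(50.00) + (3926.99)(50.00) + (1900.00)(113.33) = 1061682.87 mm³
ΣAȳ = (13000.00)(65.00) + (3926.99)(151.22) + (1900.00)(31.67) = 1499008.81 mm³
x̄ = 1061682.87 / 18826.99 = 56.39 mm
ȳ = 1499008.81 / 18826.99 = 79.62 mm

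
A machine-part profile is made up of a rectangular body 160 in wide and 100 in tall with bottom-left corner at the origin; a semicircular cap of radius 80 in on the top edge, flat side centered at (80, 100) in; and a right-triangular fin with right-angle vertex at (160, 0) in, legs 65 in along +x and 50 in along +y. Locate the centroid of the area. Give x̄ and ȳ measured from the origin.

x̄ = 85.97 in, ȳ = 78.54 in

Part | A | x̄ᵢ | ȳᵢ | A·x̄ᵢ | A·ȳᵢ
rectangular body | 16000.00 | 80.00 | 50.00 | 1280000.00 | 800000.00
semicircular top | 10053.10 | 80.00 | 133.95 | 804247.72 | 1346642.98
triangular fin | 1625.00 | 181.67 | 16.67 | 295208.33 | 27083.33
Σ | 27678.10 |  |  | 2379456.05 | 2173726.32
x̄ = 2379456.05 / 27678.10 = 85.97 in
ȳ = 2173726.32 / 27678.10 = 78.54 in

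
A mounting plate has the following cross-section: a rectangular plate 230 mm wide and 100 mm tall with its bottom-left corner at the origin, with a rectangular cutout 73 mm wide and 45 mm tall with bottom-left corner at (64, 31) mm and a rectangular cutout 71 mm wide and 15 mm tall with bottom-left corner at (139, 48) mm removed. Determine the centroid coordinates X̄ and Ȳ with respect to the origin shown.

X̄ = 114.16 mm, Ȳ = 49.07 mm

plate: A = 230 × 100 = 23000.00, centroid at (115.00, 50.00).
hole 1: A = −(73 × 45) = -3285.00, centroid at (100.50, 53.50).
hole 2: A = −(71 × 15) = -1065.00, centroid at (174.50, 55.50).
ΣA = 18650.00 mm²
ΣAX̄ = (23000.00)(115.00) + (-3285.00)(100.50) + (-1065.00)(174.50) = 2129015.00 mm³
ΣAȲ = (23000.00)(50.00) + (-3285.00)(53.50) + (-1065.00)(55.50) = 915145.00 mm³
X̄ = 2129015.00 / 18650.00 = 114.16 mm
Ȳ = 915145.00 / 18650.00 = 49.07 mm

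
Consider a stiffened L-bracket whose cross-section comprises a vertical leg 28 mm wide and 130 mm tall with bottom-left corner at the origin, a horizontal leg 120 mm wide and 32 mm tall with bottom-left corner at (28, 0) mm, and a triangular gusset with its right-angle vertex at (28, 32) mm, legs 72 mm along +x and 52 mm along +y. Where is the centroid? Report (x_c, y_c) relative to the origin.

x_c = 51.99 mm, y_c = 41.74 mm

vertical leg: A = 28 × 130 = 3640.00, centroid at (14.00, 65.00).
horizontal leg: A = 120 × 32 = 3840.00, centroid at (88.00, 16.00).
gusset: A = ½·72·52 = 1872.00, centroid at (52.00, 49.33).
ΣA = 9352.00 mm², ΣAx_c = 486224.00 mm³, ΣAy_c = 390392.00 mm³.
x_c = 486224.00/9352.00 = 51.99 mm; y_c = 390392.00/9352.00 = 41.74 mm.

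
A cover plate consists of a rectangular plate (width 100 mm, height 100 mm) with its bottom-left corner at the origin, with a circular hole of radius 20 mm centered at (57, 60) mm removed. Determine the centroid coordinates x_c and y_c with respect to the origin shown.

Part | A | x̄ᵢ | ȳᵢ | A·x̄ᵢ | A·ȳᵢ
plate | 10000.00 | 50.00 | 50.00 | 500000.00 | 500000.00
hole | -1256.64 | 57.00 | 60.00 | -71628.31 | -75398.22
Σ | 8743.36 |  |  | 428371.69 | 424601.78
x_c = 428371.69 / 8743.36 = 48.99 mm
y_c = 424601.78 / 8743.36 = 48.56 mm

x_c = 48.99 mm, y_c = 48.56 mm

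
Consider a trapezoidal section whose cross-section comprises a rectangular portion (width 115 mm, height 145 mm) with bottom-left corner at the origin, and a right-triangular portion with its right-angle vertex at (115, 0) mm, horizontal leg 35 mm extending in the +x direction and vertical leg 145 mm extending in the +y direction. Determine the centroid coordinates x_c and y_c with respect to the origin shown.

x_c = 66.64 mm, y_c = 69.31 mm

rectangular portion: A = 115 × 145 = 16675.00, centroid at (57.50, 72.50).
triangular portion: A = ½·35·145 = 2537.50, centroid at (126.67, 48.33).
ΣA = 19212.50 mm², ΣAx_c = 1280229.17 mm³, ΣAy_c = 1331583.33 mm³.
x_c = 1280229.17/19212.50 = 66.64 mm; y_c = 1331583.33/19212.50 = 69.31 mm.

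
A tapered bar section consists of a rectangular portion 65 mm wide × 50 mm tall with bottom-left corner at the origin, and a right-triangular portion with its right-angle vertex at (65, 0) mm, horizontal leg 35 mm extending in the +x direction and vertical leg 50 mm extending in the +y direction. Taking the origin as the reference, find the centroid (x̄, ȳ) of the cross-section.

x̄ = 41.87 mm, ȳ = 23.23 mm

rectangular portion: A = 65 × 50 = 3250.00, centroid at (32.50, 25.00).
triangular portion: A = ½·35·50 = 875.00, centroid at (76.67, 16.67).
ΣA = 4125.00 mm²
ΣAx̄ = (3250.00)(32.50) + (875.00)(76.67) = 172708.33 mm³
ΣAȳ = (3250.00)(25.00) + (875.00)(16.67) = 95833.33 mm³
x̄ = 172708.33 / 4125.00 = 41.87 mm
ȳ = 95833.33 / 4125.00 = 23.23 mm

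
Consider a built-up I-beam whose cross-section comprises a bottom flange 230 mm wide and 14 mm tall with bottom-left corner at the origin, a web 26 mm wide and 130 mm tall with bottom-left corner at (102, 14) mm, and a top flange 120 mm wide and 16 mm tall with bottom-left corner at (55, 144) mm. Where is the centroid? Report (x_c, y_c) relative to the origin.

bottom flange: A = 230 × 14 = 3220.00, centroid at (115.00, 7.00).
web: A = 26 × 130 = 3380.00, centroid at (115.00, 79.00).
top flange: A = 120 × 16 = 1920.00, centroid at (115.00, 152.00).
ΣA = 8520.00 mm², ΣAx_c = 979800.00 mm³, ΣAy_c = 581400.00 mm³.
x_c = 979800.00/8520.00 = 115.00 mm; y_c = 581400.00/8520.00 = 68.24 mm.

x_c = 115.00 mm, y_c = 68.24 mm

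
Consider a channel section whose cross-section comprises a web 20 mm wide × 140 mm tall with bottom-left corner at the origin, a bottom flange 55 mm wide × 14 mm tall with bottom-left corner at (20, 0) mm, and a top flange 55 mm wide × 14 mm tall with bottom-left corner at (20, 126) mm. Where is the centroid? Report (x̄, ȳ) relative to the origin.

web: A = 20 × 140 = 2800.00, centroid at (10.00, 70.00).
bottom flange: A = 55 × 14 = 770.00, centroid at (47.50, 7.00).
top flange: A = 55 × 14 = 770.00, centroid at (47.50, 133.00).
ΣA = 4340.00 mm²
ΣAx̄ = (2800.00)(10.00) + (770.00)(47.50) + (770.00)(47.50) = 101150.00 mm³
ΣAȳ = (2800.00)(70.00) + (770.00)(7.00) + (770.00)(133.00) = 303800.00 mm³
x̄ = 101150.00 / 4340.00 = 23.31 mm
ȳ = 303800.00 / 4340.00 = 70.00 mm

x̄ = 23.31 mm, ȳ = 70.00 mm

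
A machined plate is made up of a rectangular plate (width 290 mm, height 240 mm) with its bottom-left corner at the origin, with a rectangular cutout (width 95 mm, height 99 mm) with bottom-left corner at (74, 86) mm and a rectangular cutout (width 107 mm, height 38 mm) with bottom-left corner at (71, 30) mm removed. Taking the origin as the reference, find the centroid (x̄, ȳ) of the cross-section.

x̄ = 150.42 mm, ȳ = 122.55 mm

Part | A | x̄ᵢ | ȳᵢ | A·x̄ᵢ | A·ȳᵢ
plate | 69600.00 | 145.00 | 120.00 | 10092000.00 | 8352000.00
hole 1 | -9405.00 | 121.50 | 135.50 | -1142707.50 | -1274377.50
hole 2 | -4066.00 | 124.50 | 49.00 | -506217.00 | -199234.00
Σ | 56129.00 |  |  | 8443075.50 | 6878388.50
x̄ = 8443075.50 / 56129.00 = 150.42 mm
ȳ = 6878388.50 / 56129.00 = 122.55 mm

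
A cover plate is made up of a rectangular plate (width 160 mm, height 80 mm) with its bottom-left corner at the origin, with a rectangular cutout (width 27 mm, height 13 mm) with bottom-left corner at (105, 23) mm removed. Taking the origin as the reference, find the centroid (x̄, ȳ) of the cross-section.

plate: A = 160 × 80 = 12800.00, centroid at (80.00, 40.00).
hole: A = −(27 × 13) = -351.00, centroid at (118.50, 29.50).
ΣA = 12449.00 mm², ΣAx̄ = 982406.50 mm³, ΣAȳ = 501645.50 mm³.
x̄ = 982406.50/12449.00 = 78.91 mm; ȳ = 501645.50/12449.00 = 40.30 mm.

x̄ = 78.91 mm, ȳ = 40.30 mm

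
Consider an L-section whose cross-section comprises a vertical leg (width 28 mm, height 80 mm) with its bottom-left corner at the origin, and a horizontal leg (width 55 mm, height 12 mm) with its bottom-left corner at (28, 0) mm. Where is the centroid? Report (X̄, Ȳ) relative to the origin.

X̄ = 23.44 mm, Ȳ = 32.26 mm

Part | A | x̄ᵢ | ȳᵢ | A·x̄ᵢ | A·ȳᵢ
vertical leg | 2240.00 | 14.00 | 40.00 | 31360.00 | 89600.00
horizontal leg | 660.00 | 55.50 | 6.00 | 36630.00 | 3960.00
Σ | 2900.00 |  |  | 67990.00 | 93560.00
X̄ = 67990.00 / 2900.00 = 23.44 mm
Ȳ = 93560.00 / 2900.00 = 32.26 mm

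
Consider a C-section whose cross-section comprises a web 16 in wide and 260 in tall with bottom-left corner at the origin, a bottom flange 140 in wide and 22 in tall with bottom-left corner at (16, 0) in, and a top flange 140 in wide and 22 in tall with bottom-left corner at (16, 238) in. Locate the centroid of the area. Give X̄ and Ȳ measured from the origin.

X̄ = 54.56 in, Ȳ = 130.00 in

web: A = 16 × 260 = 4160.00, centroid at (8.00, 130.00).
bottom flange: A = 140 × 22 = 3080.00, centroid at (86.00, 11.00).
top flange: A = 140 × 22 = 3080.00, centroid at (86.00, 249.00).
ΣA = 10320.00 in², ΣAX̄ = 563040.00 in³, ΣAȲ = 1341600.00 in³.
X̄ = 563040.00/10320.00 = 54.56 in; Ȳ = 1341600.00/10320.00 = 130.00 in.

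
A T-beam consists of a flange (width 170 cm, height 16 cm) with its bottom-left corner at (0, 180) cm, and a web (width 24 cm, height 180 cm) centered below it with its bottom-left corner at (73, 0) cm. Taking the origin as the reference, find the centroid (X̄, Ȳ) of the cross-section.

web: A = 24 × 180 = 4320.00, centroid at (85.00, 90.00).
flange: A = 170 × 16 = 2720.00, centroid at (85.00, 188.00).
ΣA = 7040.00 cm², ΣAX̄ = 598400.00 cm³, ΣAȲ = 900160.00 cm³.
X̄ = 598400.00/7040.00 = 85.00 cm; Ȳ = 900160.00/7040.00 = 127.86 cm.

X̄ = 85.00 cm, Ȳ = 127.86 cm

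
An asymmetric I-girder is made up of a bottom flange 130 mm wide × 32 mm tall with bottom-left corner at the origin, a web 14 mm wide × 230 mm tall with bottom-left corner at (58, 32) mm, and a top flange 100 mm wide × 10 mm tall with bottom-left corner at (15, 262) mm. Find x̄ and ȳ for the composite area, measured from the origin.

x̄ = 65.00 mm, ȳ = 96.29 mm

bottom flange: A = 130 × 32 = 4160.00, centroid at (65.00, 16.00).
web: A = 14 × 230 = 3220.00, centroid at (65.00, 147.00).
top flange: A = 100 × 10 = 1000.00, centroid at (65.00, 267.00).
ΣA = 8380.00 mm²
ΣAx̄ = (4160.00)(65.00) + (3220.00)(65.00) + (1000.00)(65.00) = 544700.00 mm³
ΣAȳ = (4160.00)(16.00) + (3220.00)(147.00) + (1000.00)(267.00) = 806900.00 mm³
x̄ = 544700.00 / 8380.00 = 65.00 mm
ȳ = 806900.00 / 8380.00 = 96.29 mm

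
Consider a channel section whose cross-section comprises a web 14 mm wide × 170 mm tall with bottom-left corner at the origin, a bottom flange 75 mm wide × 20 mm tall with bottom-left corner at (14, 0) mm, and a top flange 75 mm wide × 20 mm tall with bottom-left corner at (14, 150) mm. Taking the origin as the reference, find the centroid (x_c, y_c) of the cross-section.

x_c = 31.81 mm, y_c = 85.00 mm

Part | A | x̄ᵢ | ȳᵢ | A·x̄ᵢ | A·ȳᵢ
web | 2380.00 | 7.00 | 85.00 | 16660.00 | 202300.00
bottom flange | 1500.00 | 51.50 | 10.00 | 77250.00 | 15000.00
top flange | 1500.00 | 51.50 | 160.00 | 77250.00 | 240000.00
Σ | 5380.00 |  |  | 171160.00 | 457300.00
x_c = 171160.00 / 5380.00 = 31.81 mm
y_c = 457300.00 / 5380.00 = 85.00 mm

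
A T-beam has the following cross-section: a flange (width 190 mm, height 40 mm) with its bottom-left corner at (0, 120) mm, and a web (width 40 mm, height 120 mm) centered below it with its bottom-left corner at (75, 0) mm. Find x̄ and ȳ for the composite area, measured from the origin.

x̄ = 95.00 mm, ȳ = 109.03 mm

web: A = 40 × 120 = 4800.00, centroid at (95.00, 60.00).
flange: A = 190 × 40 = 7600.00, centroid at (95.00, 140.00).
ΣA = 12400.00 mm²
ΣAx̄ = (4800.00)(95.00) + (7600.00)(95.00) = 1178000.00 mm³
ΣAȳ = (4800.00)(60.00) + (7600.00)(140.00) = 1352000.00 mm³
x̄ = 1178000.00 / 12400.00 = 95.00 mm
ȳ = 1352000.00 / 12400.00 = 109.03 mm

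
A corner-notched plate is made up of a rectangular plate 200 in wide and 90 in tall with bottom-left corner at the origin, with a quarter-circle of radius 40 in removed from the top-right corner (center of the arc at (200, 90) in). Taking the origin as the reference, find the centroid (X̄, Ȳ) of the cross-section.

X̄ = 93.77 in, Ȳ = 42.90 in

plate: A = 200 × 90 = 18000.00, centroid at (100.00, 45.00).
removed quarter-circle: A = −¼π·40² = -1256.64, centroid at (183.02, 73.02).
ΣA = 16743.36 in², ΣAX̄ = 1570005.92 in³, ΣAȲ = 718236.00 in³.
X̄ = 1570005.92/16743.36 = 93.77 in; Ȳ = 718236.00/16743.36 = 42.90 in.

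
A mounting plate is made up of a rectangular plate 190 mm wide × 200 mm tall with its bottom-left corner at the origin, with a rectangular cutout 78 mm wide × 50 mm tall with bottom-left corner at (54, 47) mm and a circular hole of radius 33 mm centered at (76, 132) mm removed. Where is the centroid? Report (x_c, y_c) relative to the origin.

plate: A = 190 × 200 = 38000.00, centroid at (95.00, 100.00).
hole 1: A = −(78 × 50) = -3900.00, centroid at (93.00, 72.00).
hole 2: A = −π·33² = -3421.19, centroid at (76.00, 132.00).
ΣA = 30678.81 mm², ΣAx_c = 2987289.23 mm³, ΣAy_c = 3067602.34 mm³.
x_c = 2987289.23/30678.81 = 97.37 mm; y_c = 3067602.34/30678.81 = 99.99 mm.

x_c = 97.37 mm, y_c = 99.99 mm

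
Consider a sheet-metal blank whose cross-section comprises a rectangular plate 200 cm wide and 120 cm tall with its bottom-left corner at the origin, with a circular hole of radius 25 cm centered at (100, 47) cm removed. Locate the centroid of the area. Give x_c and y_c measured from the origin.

plate: A = 200 × 120 = 24000.00, centroid at (100.00, 60.00).
hole: A = −π·25² = -1963.50, centroid at (100.00, 47.00).
ΣA = 22036.50 cm²
ΣAx_c = (24000.00)(100.00) + (-1963.50)(100.00) = 2203650.46 cm³
ΣAy_c = (24000.00)(60.00) + (-1963.50)(47.00) = 1347715.72 cm³
x_c = 2203650.46 / 22036.50 = 100.00 cm
y_c = 1347715.72 / 22036.50 = 61.16 cm

x_c = 100.00 cm, y_c = 61.16 cm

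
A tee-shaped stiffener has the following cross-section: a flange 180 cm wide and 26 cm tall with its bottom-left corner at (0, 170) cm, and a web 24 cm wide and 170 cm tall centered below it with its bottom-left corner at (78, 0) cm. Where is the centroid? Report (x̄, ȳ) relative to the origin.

web: A = 24 × 170 = 4080.00, centroid at (90.00, 85.00).
flange: A = 180 × 26 = 4680.00, centroid at (90.00, 183.00).
ΣA = 8760.00 cm², ΣAx̄ = 788400.00 cm³, ΣAȳ = 1203240.00 cm³.
x̄ = 788400.00/8760.00 = 90.00 cm; ȳ = 1203240.00/8760.00 = 137.36 cm.

x̄ = 90.00 cm, ȳ = 137.36 cm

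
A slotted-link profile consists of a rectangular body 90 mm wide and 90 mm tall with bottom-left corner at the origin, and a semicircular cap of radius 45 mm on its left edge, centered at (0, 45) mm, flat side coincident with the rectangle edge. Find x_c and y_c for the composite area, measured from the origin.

Part | A | x̄ᵢ | ȳᵢ | A·x̄ᵢ | A·ȳᵢ
rectangular body | 8100.00 | 45.00 | 45.00 | 364500.00 | 364500.00
semicircular end | 3180.86 | -19.10 | 45.00 | -60750.00 | 143138.82
Σ | 11280.86 |  |  | 303750.00 | 507638.82
x_c = 303750.00 / 11280.86 = 26.93 mm
y_c = 507638.82 / 11280.86 = 45.00 mm

x_c = 26.93 mm, y_c = 45.00 mm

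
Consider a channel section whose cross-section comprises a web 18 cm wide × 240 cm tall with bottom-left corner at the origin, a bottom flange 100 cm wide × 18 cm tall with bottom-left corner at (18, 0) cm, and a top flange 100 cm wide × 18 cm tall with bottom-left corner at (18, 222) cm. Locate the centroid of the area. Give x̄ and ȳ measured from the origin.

web: A = 18 × 240 = 4320.00, centroid at (9.00, 120.00).
bottom flange: A = 100 × 18 = 1800.00, centroid at (68.00, 9.00).
top flange: A = 100 × 18 = 1800.00, centroid at (68.00, 231.00).
ΣA = 7920.00 cm²
ΣAx̄ = (4320.00)(9.00) + (1800.00)(68.00) + (1800.00)(68.00) = 283680.00 cm³
ΣAȳ = (4320.00)(120.00) + (1800.00)(9.00) + (1800.00)(231.00) = 950400.00 cm³
x̄ = 283680.00 / 7920.00 = 35.82 cm
ȳ = 950400.00 / 7920.00 = 120.00 cm

x̄ = 35.82 cm, ȳ = 120.00 cm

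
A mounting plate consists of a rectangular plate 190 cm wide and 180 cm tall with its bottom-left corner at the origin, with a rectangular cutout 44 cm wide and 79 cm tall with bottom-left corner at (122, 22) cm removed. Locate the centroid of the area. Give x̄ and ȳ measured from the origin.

x̄ = 89.46 cm, ȳ = 93.22 cm

plate: A = 190 × 180 = 34200.00, centroid at (95.00, 90.00).
hole: A = −(44 × 79) = -3476.00, centroid at (144.00, 61.50).
ΣA = 30724.00 cm², ΣAx̄ = 2748456.00 cm³, ΣAȳ = 2864226.00 cm³.
x̄ = 2748456.00/30724.00 = 89.46 cm; ȳ = 2864226.00/30724.00 = 93.22 cm.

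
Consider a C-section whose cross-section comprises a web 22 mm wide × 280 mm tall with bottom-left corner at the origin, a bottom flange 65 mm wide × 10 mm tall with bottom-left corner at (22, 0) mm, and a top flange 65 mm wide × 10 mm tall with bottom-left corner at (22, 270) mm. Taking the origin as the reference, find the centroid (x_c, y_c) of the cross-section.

web: A = 22 × 280 = 6160.00, centroid at (11.00, 140.00).
bottom flange: A = 65 × 10 = 650.00, centroid at (54.50, 5.00).
top flange: A = 65 × 10 = 650.00, centroid at (54.50, 275.00).
ΣA = 7460.00 mm²
ΣAx_c = (6160.00)(11.00) + (650.00)(54.50) + (650.00)(54.50) = 138610.00 mm³
ΣAy_c = (6160.00)(140.00) + (650.00)(5.00) + (650.00)(275.00) = 1044400.00 mm³
x_c = 138610.00 / 7460.00 = 18.58 mm
y_c = 1044400.00 / 7460.00 = 140.00 mm

x_c = 18.58 mm, y_c = 140.00 mm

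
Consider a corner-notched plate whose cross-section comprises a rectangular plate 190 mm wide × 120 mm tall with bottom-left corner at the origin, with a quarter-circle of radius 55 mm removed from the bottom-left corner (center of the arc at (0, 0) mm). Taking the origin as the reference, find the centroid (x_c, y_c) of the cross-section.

Part | A | x̄ᵢ | ȳᵢ | A·x̄ᵢ | A·ȳᵢ
plate | 22800.00 | 95.00 | 60.00 | 2166000.00 | 1368000.00
removed quarter-circle | -2375.83 | 23.34 | 23.34 | -55458.33 | -55458.33
Σ | 20424.17 |  |  | 2110541.67 | 1312541.67
x_c = 2110541.67 / 20424.17 = 103.34 mm
y_c = 1312541.67 / 20424.17 = 64.26 mm

x_c = 103.34 mm, y_c = 64.26 mm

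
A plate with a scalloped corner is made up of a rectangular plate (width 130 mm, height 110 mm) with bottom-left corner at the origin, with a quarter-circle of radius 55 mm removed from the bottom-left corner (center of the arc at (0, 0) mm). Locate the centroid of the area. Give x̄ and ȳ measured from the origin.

x̄ = 73.30 mm, ȳ = 61.31 mm

plate: A = 130 × 110 = 14300.00, centroid at (65.00, 55.00).
removed quarter-circle: A = −¼π·55² = -2375.83, centroid at (23.34, 23.34).
ΣA = 11924.17 mm², ΣAx̄ = 874041.67 mm³, ΣAȳ = 731041.67 mm³.
x̄ = 874041.67/11924.17 = 73.30 mm; ȳ = 731041.67/11924.17 = 61.31 mm.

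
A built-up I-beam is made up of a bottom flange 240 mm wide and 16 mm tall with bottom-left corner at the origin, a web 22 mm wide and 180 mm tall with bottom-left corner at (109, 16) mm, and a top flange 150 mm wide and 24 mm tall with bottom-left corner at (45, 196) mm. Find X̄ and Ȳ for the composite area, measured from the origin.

bottom flange: A = 240 × 16 = 3840.00, centroid at (120.00, 8.00).
web: A = 22 × 180 = 3960.00, centroid at (120.00, 106.00).
top flange: A = 150 × 24 = 3600.00, centroid at (120.00, 208.00).
ΣA = 11400.00 mm², ΣAX̄ = 1368000.00 mm³, ΣAȲ = 1199280.00 mm³.
X̄ = 1368000.00/11400.00 = 120.00 mm; Ȳ = 1199280.00/11400.00 = 105.20 mm.

X̄ = 120.00 mm, Ȳ = 105.20 mm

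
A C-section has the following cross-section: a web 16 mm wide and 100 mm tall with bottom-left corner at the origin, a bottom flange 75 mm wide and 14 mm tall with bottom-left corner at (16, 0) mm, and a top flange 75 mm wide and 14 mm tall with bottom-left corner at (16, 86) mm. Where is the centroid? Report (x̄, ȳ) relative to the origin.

x̄ = 33.82 mm, ȳ = 50.00 mm

Part | A | x̄ᵢ | ȳᵢ | A·x̄ᵢ | A·ȳᵢ
web | 1600.00 | 8.00 | 50.00 | 12800.00 | 80000.00
bottom flange | 1050.00 | 53.50 | 7.00 | 56175.00 | 7350.00
top flange | 1050.00 | 53.50 | 93.00 | 56175.00 | 97650.00
Σ | 3700.00 |  |  | 125150.00 | 185000.00
x̄ = 125150.00 / 3700.00 = 33.82 mm
ȳ = 185000.00 / 3700.00 = 50.00 mm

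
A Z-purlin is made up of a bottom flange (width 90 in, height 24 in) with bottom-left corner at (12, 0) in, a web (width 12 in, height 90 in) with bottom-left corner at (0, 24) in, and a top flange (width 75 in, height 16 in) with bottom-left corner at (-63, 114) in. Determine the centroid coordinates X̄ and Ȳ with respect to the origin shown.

X̄ = 22.30 in, Ȳ = 55.59 in

Part | A | x̄ᵢ | ȳᵢ | A·x̄ᵢ | A·ȳᵢ
bottom flange | 2160.00 | 57.00 | 12.00 | 123120.00 | 25920.00
web | 1080.00 | 6.00 | 69.00 | 6480.00 | 74520.00
top flange | 1200.00 | -25.50 | 122.00 | -30600.00 | 146400.00
Σ | 4440.00 |  |  | 99000.00 | 246840.00
X̄ = 99000.00 / 4440.00 = 22.30 in
Ȳ = 246840.00 / 4440.00 = 55.59 in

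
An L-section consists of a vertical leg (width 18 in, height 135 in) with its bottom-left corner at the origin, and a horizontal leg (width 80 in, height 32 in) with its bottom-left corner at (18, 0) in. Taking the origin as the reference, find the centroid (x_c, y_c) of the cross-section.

x_c = 34.14 in, y_c = 41.08 in

vertical leg: A = 18 × 135 = 2430.00, centroid at (9.00, 67.50).
horizontal leg: A = 80 × 32 = 2560.00, centroid at (58.00, 16.00).
ΣA = 4990.00 in², ΣAx_c = 170350.00 in³, ΣAy_c = 204985.00 in³.
x_c = 170350.00/4990.00 = 34.14 in; y_c = 204985.00/4990.00 = 41.08 in.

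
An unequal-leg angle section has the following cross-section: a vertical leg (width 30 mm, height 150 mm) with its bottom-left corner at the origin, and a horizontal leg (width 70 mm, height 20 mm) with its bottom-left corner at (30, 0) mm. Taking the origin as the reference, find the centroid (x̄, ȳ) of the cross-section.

Part | A | x̄ᵢ | ȳᵢ | A·x̄ᵢ | A·ȳᵢ
vertical leg | 4500.00 | 15.00 | 75.00 | 67500.00 | 337500.00
horizontal leg | 1400.00 | 65.00 | 10.00 | 91000.00 | 14000.00
Σ | 5900.00 |  |  | 158500.00 | 351500.00
x̄ = 158500.00 / 5900.00 = 26.86 mm
ȳ = 351500.00 / 5900.00 = 59.58 mm

x̄ = 26.86 mm, ȳ = 59.58 mm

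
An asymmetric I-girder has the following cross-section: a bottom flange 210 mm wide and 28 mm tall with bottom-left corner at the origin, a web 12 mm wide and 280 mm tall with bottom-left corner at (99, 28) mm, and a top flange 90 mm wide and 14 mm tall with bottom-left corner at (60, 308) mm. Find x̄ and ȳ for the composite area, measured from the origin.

x̄ = 105.00 mm, ȳ = 99.40 mm

Part | A | x̄ᵢ | ȳᵢ | A·x̄ᵢ | A·ȳᵢ
bottom flange | 5880.00 | 105.00 | 14.00 | 617400.00 | 82320.00
web | 3360.00 | 105.00 | 168.00 | 352800.00 | 564480.00
top flange | 1260.00 | 105.00 | 315.00 | 132300.00 | 396900.00
Σ | 10500.00 |  |  | 1102500.00 | 1043700.00
x̄ = 1102500.00 / 10500.00 = 105.00 mm
ȳ = 1043700.00 / 10500.00 = 99.40 mm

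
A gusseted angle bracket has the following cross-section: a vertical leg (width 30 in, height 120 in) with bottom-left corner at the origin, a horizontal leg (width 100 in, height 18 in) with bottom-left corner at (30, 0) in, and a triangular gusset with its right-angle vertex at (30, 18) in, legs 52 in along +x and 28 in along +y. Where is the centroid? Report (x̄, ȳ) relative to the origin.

vertical leg: A = 30 × 120 = 3600.00, centroid at (15.00, 60.00).
horizontal leg: A = 100 × 18 = 1800.00, centroid at (80.00, 9.00).
gusset: A = ½·52·28 = 728.00, centroid at (47.33, 27.33).
ΣA = 6128.00 in², ΣAx̄ = 232458.67 in³, ΣAȳ = 252098.67 in³.
x̄ = 232458.67/6128.00 = 37.93 in; ȳ = 252098.67/6128.00 = 41.14 in.

x̄ = 37.93 in, ȳ = 41.14 in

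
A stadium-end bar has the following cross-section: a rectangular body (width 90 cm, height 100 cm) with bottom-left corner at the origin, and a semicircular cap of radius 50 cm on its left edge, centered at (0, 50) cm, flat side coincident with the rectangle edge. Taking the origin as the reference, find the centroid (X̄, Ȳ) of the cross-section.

rectangular body: A = 90 × 100 = 9000.00, centroid at (45.00, 50.00).
semicircular end: A = ½π·50² = 3926.99, centroid at (-21.22, 50.00).
ΣA = 12926.99 cm², ΣAX̄ = 321666.67 cm³, ΣAȲ = 646349.54 cm³.
X̄ = 321666.67/12926.99 = 24.88 cm; Ȳ = 646349.54/12926.99 = 50.00 cm.

X̄ = 24.88 cm, Ȳ = 50.00 cm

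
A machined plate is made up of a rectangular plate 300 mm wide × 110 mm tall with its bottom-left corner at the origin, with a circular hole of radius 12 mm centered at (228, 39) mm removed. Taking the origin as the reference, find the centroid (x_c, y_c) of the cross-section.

plate: A = 300 × 110 = 33000.00, centroid at (150.00, 55.00).
hole: A = −π·12² = -452.39, centroid at (228.00, 39.00).
ΣA = 32547.61 mm²
ΣAx_c = (33000.00)(150.00) + (-452.39)(228.00) = 4846855.23 mm³
ΣAy_c = (33000.00)(55.00) + (-452.39)(39.00) = 1797356.82 mm³
x_c = 4846855.23 / 32547.61 = 148.92 mm
y_c = 1797356.82 / 32547.61 = 55.22 mm

x_c = 148.92 mm, y_c = 55.22 mm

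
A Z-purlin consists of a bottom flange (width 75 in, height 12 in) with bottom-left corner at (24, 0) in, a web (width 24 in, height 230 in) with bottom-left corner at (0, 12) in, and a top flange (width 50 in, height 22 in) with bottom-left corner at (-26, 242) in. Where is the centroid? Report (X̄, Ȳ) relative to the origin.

bottom flange: A = 75 × 12 = 900.00, centroid at (61.50, 6.00).
web: A = 24 × 230 = 5520.00, centroid at (12.00, 127.00).
top flange: A = 50 × 22 = 1100.00, centroid at (-1.00, 253.00).
ΣA = 7520.00 in²
ΣAX̄ = (900.00)(61.50) + (5520.00)(12.00) + (1100.00)(-1.00) = 120490.00 in³
ΣAȲ = (900.00)(6.00) + (5520.00)(127.00) + (1100.00)(253.00) = 984740.00 in³
X̄ = 120490.00 / 7520.00 = 16.02 in
Ȳ = 984740.00 / 7520.00 = 130.95 in

X̄ = 16.02 in, Ȳ = 130.95 in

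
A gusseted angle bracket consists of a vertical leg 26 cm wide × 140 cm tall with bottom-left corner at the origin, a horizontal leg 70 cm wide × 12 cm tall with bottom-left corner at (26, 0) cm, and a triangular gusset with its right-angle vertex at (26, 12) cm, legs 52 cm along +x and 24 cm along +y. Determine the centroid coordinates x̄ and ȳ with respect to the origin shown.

x̄ = 24.61 cm, ȳ = 53.35 cm

Part | A | x̄ᵢ | ȳᵢ | A·x̄ᵢ | A·ȳᵢ
vertical leg | 3640.00 | 13.00 | 70.00 | 47320.00 | 254800.00
horizontal leg | 840.00 | 61.00 | 6.00 | 51240.00 | 5040.00
gusset | 624.00 | 43.33 | 20.00 | 27040.00 | 12480.00
Σ | 5104.00 |  |  | 125600.00 | 272320.00
x̄ = 125600.00 / 5104.00 = 24.61 cm
ȳ = 272320.00 / 5104.00 = 53.35 cm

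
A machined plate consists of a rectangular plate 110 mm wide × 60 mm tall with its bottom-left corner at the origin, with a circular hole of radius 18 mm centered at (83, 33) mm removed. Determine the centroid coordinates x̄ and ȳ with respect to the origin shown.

x̄ = 49.89 mm, ȳ = 29.45 mm

plate: A = 110 × 60 = 6600.00, centroid at (55.00, 30.00).
hole: A = −π·18² = -1017.88, centroid at (83.00, 33.00).
ΣA = 5582.12 mm²
ΣAx̄ = (6600.00)(55.00) + (-1017.88)(83.00) = 278516.29 mm³
ΣAȳ = (6600.00)(30.00) + (-1017.88)(33.00) = 164410.09 mm³
x̄ = 278516.29 / 5582.12 = 49.89 mm
ȳ = 164410.09 / 5582.12 = 29.45 mm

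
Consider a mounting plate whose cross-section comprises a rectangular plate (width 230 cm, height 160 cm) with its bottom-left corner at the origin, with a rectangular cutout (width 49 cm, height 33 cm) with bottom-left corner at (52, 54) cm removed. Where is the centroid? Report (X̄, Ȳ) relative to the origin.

X̄ = 116.77 cm, Ȳ = 80.44 cm

plate: A = 230 × 160 = 36800.00, centroid at (115.00, 80.00).
hole: A = −(49 × 33) = -1617.00, centroid at (76.50, 70.50).
ΣA = 35183.00 cm²
ΣAX̄ = (36800.00)(115.00) + (-1617.00)(76.50) = 4108299.50 cm³
ΣAȲ = (36800.00)(80.00) + (-1617.00)(70.50) = 2830001.50 cm³
X̄ = 4108299.50 / 35183.00 = 116.77 cm
Ȳ = 2830001.50 / 35183.00 = 80.44 cm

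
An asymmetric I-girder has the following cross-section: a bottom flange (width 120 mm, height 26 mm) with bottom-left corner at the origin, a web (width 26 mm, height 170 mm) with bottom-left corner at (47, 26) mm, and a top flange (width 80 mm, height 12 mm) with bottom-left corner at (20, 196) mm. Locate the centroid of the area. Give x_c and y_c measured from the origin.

x_c = 60.00 mm, y_c = 85.31 mm

bottom flange: A = 120 × 26 = 3120.00, centroid at (60.00, 13.00).
web: A = 26 × 170 = 4420.00, centroid at (60.00, 111.00).
top flange: A = 80 × 12 = 960.00, centroid at (60.00, 202.00).
ΣA = 8500.00 mm²
ΣAx_c = (3120.00)(60.00) + (4420.00)(60.00) + (960.00)(60.00) = 510000.00 mm³
ΣAy_c = (3120.00)(13.00) + (4420.00)(111.00) + (960.00)(202.00) = 725100.00 mm³
x_c = 510000.00 / 8500.00 = 60.00 mm
y_c = 725100.00 / 8500.00 = 85.31 mm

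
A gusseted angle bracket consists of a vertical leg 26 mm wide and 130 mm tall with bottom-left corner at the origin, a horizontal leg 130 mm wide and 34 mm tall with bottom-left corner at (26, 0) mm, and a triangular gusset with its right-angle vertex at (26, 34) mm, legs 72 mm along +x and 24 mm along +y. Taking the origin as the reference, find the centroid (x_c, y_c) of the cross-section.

x_c = 56.48 mm, y_c = 38.22 mm

vertical leg: A = 26 × 130 = 3380.00, centroid at (13.00, 65.00).
horizontal leg: A = 130 × 34 = 4420.00, centroid at (91.00, 17.00).
gusset: A = ½·72·24 = 864.00, centroid at (50.00, 42.00).
ΣA = 8664.00 mm²
ΣAx_c = (3380.00)(13.00) + (4420.00)(91.00) + (864.00)(50.00) = 489360.00 mm³
ΣAy_c = (3380.00)(65.00) + (4420.00)(17.00) + (864.00)(42.00) = 331128.00 mm³
x_c = 489360.00 / 8664.00 = 56.48 mm
y_c = 331128.00 / 8664.00 = 38.22 mm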